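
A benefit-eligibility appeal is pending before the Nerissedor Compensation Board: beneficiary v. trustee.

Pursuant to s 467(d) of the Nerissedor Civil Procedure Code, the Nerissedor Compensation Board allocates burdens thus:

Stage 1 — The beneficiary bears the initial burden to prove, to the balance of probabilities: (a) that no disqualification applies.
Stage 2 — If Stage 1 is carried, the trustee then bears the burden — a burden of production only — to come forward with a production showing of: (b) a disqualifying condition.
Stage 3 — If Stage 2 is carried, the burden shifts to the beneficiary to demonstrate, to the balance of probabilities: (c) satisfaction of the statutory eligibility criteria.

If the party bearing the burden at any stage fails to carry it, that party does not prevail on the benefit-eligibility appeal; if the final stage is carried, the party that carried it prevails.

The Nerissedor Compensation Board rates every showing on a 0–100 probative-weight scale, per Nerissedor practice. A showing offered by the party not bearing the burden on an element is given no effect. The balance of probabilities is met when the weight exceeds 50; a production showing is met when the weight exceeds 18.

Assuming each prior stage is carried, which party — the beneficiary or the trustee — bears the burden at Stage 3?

beneficiary

Stage 3's rule assigns the burden to the beneficiary (to the balance of probabilities).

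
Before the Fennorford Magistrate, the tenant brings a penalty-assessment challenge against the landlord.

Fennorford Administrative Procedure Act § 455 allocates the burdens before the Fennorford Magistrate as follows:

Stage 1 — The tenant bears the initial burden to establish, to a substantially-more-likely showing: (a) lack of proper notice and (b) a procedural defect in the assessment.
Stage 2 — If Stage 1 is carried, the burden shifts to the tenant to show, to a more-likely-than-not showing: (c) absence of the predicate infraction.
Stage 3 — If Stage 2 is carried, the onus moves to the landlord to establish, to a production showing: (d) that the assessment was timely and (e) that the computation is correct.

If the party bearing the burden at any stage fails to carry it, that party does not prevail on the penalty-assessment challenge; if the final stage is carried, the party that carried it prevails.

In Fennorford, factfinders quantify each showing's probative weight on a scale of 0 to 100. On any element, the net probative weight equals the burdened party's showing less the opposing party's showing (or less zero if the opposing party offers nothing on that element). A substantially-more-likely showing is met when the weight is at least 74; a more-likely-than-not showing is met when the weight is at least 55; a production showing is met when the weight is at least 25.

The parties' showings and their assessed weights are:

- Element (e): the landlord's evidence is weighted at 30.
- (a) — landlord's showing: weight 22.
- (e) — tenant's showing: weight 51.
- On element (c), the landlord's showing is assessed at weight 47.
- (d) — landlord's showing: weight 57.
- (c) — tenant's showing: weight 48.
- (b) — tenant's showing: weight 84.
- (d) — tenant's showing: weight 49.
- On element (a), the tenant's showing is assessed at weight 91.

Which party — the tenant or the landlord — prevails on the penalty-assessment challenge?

Stage 1 — burden on tenant; standard: a substantially-more-likely showing (weight is at least 74).
    (a): 91 − 22 = 69 < 74 [not met]
    (b): 84 ≥ 74 [met]
  Not every element is met, so the tenant fails to carry Stage 1.
So the landlord prevails.

landlord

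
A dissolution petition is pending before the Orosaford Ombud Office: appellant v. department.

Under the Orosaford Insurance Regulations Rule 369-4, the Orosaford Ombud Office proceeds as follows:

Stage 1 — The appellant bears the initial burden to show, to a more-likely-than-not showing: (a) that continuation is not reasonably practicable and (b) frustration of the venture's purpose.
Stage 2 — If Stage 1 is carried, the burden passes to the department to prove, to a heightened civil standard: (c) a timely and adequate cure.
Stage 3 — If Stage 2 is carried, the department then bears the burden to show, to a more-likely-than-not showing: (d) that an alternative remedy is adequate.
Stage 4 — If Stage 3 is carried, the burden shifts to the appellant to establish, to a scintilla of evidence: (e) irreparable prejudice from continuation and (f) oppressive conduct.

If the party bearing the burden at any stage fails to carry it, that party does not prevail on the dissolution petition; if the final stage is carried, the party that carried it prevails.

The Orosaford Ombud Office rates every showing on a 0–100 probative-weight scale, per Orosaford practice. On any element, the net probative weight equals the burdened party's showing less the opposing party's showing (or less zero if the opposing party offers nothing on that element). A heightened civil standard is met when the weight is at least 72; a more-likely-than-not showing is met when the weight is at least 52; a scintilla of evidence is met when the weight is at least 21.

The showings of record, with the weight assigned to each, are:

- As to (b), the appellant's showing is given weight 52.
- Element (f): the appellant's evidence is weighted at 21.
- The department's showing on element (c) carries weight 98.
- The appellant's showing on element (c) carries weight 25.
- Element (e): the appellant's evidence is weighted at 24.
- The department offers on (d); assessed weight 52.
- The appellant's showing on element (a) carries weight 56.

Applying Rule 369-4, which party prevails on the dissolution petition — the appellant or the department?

appellant

Stage 1 (appellant, a more-likely-than-not showing, weight is at least 52): (a) 56 ≥ 52 — meets; (b) 52 ≥ 52 — meets.
  Stage 1 is satisfied; the onus moves to the department.
Stage 2 (department, a heightened civil standard, weight is at least 72): (c) net 98−25=73 ≥ 72 — meets.
  All elements met. The department retains the burden for Stage 3.
Stage 3 (department, a more-likely-than-not showing, weight is at least 52): (d) 52 ≥ 52 — meets.
  The department carries Stage 3; the appellant now bears the burden.
Stage 4 (appellant, a scintilla of evidence, weight is at least 21): (e) 24 ≥ 21 — meets; (f) 21 ≥ 21 — meets.
  The appellant carries the last stage.
All stages carried — the appellant prevails.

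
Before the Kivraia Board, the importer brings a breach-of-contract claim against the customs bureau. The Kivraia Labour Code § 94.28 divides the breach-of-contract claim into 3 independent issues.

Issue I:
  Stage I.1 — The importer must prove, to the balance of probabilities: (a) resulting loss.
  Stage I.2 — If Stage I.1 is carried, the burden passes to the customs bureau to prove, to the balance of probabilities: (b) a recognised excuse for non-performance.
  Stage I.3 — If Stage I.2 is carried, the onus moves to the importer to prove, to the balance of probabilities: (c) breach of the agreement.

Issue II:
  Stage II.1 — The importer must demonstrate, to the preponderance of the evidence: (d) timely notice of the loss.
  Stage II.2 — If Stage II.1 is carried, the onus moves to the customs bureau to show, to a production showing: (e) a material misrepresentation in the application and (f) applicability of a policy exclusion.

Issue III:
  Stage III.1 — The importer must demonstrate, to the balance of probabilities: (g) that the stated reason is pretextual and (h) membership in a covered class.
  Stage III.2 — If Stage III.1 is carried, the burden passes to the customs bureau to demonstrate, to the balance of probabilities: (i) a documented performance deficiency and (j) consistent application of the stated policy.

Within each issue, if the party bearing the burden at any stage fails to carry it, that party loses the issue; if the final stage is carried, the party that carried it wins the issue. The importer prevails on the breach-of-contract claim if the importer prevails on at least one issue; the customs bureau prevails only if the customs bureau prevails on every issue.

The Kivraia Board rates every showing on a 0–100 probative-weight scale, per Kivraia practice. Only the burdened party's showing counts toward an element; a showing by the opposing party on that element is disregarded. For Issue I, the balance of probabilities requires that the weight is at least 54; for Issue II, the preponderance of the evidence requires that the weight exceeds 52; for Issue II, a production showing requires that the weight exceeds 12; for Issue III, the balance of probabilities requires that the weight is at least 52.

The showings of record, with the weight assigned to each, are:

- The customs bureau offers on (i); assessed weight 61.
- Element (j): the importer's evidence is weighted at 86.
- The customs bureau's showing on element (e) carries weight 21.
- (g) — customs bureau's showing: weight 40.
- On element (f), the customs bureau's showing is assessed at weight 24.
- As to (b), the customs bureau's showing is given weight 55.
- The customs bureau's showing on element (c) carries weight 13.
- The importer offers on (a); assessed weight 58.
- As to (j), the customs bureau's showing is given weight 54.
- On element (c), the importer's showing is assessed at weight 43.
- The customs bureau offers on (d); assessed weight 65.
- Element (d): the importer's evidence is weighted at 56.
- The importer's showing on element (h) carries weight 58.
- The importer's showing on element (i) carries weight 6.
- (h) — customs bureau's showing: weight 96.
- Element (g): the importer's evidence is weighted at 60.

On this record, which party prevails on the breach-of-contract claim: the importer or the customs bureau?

customs bureau

— Issue I —
Stage I.1 — burden on importer; standard: the balance of probabilities (weight is at least 54).
    (a): 58 ≥ 54 [met]
  Stage I.1 carried; the burden shifts to the customs bureau.
Stage I.2 — burden on customs bureau; standard: the balance of probabilities (weight is at least 54).
    (b): 55 ≥ 54 [met]
  Stage I.2 carried; the burden shifts to the importer.
Stage I.3 — burden on importer; standard: the balance of probabilities (weight is at least 54).
    (c): 43 (customs bureau's 13 disregarded) < 54 [not met]
  The importer does not carry Stage I.3.
So the customs bureau prevails on this issue.
— Issue II —
At Stage II.1 the importer must meet the preponderance of the evidence (weight exceeds 52): on (d) the weight is 56 (the customs bureau's 65 is given no effect), > 52, so (d) meets the standard.
  The importer carries Stage II.1; the customs bureau now bears the burden.
At Stage II.2 the customs bureau must meet a production showing (weight exceeds 12): on (e) the weight is 21, > 12, so (e) meets the standard; on (f) the weight is 24, which does exceed 12, so (f) meets the standard.
  All elements met at the final stage.
Every stage carried; the customs bureau prevails on this issue.
— Issue III —
Stage III.1 (importer, the balance of probabilities, weight is at least 52): (g) 60 (customs bureau's 40 disregarded) ≥ 52 — meets; (h) 58 (customs bureau's 96 disregarded) ≥ 52 — meets.
  Stage III.1 carried; the burden shifts to the customs bureau.
Stage III.2 (customs bureau, the balance of probabilities, weight is at least 52): (i) 61 (importer's 6 disregarded) ≥ 52 — meets; (j) 54 (importer's 86 disregarded) ≥ 52 — meets.
  All elements met at the final stage.
All stages carried — the customs bureau prevails on this issue.
Per-issue: Issue I → customs bureau; Issue II → customs bureau; Issue III → customs bureau. The importer must prevail on at least one issue; overall, the customs bureau prevails.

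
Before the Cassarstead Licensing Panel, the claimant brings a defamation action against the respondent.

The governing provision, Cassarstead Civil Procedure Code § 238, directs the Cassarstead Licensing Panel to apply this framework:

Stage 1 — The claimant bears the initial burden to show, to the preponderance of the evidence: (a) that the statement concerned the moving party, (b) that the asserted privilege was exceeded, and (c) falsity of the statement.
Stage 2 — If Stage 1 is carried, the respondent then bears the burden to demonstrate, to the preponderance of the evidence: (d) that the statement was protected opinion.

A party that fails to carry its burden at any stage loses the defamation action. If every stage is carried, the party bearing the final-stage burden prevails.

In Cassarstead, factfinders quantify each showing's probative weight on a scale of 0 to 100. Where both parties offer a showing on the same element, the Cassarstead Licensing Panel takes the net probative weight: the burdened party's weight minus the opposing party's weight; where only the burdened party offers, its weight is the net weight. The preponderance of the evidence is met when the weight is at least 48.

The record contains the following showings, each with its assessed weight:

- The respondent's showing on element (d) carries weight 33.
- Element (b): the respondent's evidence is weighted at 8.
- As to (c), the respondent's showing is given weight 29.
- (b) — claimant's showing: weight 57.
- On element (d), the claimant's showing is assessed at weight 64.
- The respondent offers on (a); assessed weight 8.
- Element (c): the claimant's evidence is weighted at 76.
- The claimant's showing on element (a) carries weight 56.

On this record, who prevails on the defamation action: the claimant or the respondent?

respondent

Stage 1 — burden on claimant; standard: the preponderance of the evidence (weight is at least 48).
    (a): 56 − 8 = 48 ≥ 48 [met]
    (b): 57 − 8 = 49 ≥ 48 [met]
    (c): 76 − 29 = 47 < 48 [not met]
  The claimant does not carry Stage 1.
So the respondent prevails.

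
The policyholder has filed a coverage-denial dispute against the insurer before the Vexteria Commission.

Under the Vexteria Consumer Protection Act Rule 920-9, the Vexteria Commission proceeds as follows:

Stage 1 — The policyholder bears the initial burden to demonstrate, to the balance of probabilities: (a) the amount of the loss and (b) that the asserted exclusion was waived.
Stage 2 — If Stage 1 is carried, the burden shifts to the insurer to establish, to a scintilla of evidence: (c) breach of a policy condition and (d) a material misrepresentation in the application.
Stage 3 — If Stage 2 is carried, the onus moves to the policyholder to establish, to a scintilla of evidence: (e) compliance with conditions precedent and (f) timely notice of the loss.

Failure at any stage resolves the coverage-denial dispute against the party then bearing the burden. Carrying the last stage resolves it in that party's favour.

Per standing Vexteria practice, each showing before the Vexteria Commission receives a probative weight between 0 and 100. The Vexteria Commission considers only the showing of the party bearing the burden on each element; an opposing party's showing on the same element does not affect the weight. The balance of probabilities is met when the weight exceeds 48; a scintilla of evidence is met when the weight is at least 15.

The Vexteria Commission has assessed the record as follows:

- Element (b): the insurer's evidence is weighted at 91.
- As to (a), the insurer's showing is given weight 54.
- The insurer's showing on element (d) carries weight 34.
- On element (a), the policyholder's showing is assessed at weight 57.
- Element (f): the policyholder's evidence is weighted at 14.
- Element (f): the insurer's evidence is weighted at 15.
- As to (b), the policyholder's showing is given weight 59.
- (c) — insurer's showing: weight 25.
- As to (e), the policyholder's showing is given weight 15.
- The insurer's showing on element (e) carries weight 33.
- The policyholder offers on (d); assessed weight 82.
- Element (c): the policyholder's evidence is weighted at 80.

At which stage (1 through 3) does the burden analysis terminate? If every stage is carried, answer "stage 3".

stage 3

Stage 1 — burden on policyholder; standard: the balance of probabilities (weight exceeds 48).
    (a): 57 (insurer's 54 disregarded) > 48 [met]
    (b): 59 (insurer's 91 disregarded) > 48 [met]
  Stage 1 is satisfied; the onus moves to the insurer.
Stage 2 — burden on insurer; standard: a scintilla of evidence (weight is at least 15).
    (c): 25 (policyholder's 80 disregarded) ≥ 15 [met]
    (d): 34 (policyholder's 82 disregarded) ≥ 15 [met]
  All elements met. The burden passes to the policyholder.
Stage 3 — burden on policyholder; standard: a scintilla of evidence (weight is at least 15).
    (e): 15 (insurer's 33 disregarded) ≥ 15 [met]
    (f): 14 (insurer's 15 disregarded) < 15 [not met]
  Stage 3 not carried; the policyholder fails its burden.
So the insurer prevails.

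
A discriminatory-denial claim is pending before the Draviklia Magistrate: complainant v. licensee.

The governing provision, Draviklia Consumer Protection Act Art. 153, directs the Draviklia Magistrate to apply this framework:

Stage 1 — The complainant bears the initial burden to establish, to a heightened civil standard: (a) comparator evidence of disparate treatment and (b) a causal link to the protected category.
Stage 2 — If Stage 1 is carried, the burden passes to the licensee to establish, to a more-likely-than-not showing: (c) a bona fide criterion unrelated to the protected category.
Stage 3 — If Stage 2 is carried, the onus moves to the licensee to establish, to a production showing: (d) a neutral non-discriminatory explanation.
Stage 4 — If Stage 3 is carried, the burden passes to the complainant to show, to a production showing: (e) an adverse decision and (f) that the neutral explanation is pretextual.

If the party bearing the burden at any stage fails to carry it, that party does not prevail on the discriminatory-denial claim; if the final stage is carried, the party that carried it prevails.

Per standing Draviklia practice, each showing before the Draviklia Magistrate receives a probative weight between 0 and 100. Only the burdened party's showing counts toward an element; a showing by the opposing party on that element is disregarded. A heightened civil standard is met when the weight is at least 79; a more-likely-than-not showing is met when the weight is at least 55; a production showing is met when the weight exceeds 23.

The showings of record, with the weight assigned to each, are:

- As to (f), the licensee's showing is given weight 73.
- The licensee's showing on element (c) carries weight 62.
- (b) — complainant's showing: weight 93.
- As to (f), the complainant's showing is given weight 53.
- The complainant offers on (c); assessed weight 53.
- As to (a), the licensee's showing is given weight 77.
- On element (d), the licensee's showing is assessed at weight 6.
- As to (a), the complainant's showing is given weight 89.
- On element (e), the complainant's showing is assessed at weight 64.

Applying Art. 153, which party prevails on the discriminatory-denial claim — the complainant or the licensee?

Stage 1 — burden on complainant; standard: a heightened civil standard (weight is at least 79).
    (a): 89 (licensee's 77 disregarded) ≥ 79 [met]
    (b): 93 ≥ 79 [met]
  All elements met. The burden passes to the licensee.
Stage 2 — burden on licensee; standard: a more-likely-than-not showing (weight is at least 55).
    (c): 62 (complainant's 53 disregarded) ≥ 55 [met]
  Stage 2 is satisfied; the licensee continues to bear the burden.
Stage 3 — burden on licensee; standard: a production showing (weight exceeds 23).
    (d): 6 ≤ 23 [not met]
  The licensee does not carry Stage 3.
The analysis ends at Stage 3; the complainant prevails.

complainant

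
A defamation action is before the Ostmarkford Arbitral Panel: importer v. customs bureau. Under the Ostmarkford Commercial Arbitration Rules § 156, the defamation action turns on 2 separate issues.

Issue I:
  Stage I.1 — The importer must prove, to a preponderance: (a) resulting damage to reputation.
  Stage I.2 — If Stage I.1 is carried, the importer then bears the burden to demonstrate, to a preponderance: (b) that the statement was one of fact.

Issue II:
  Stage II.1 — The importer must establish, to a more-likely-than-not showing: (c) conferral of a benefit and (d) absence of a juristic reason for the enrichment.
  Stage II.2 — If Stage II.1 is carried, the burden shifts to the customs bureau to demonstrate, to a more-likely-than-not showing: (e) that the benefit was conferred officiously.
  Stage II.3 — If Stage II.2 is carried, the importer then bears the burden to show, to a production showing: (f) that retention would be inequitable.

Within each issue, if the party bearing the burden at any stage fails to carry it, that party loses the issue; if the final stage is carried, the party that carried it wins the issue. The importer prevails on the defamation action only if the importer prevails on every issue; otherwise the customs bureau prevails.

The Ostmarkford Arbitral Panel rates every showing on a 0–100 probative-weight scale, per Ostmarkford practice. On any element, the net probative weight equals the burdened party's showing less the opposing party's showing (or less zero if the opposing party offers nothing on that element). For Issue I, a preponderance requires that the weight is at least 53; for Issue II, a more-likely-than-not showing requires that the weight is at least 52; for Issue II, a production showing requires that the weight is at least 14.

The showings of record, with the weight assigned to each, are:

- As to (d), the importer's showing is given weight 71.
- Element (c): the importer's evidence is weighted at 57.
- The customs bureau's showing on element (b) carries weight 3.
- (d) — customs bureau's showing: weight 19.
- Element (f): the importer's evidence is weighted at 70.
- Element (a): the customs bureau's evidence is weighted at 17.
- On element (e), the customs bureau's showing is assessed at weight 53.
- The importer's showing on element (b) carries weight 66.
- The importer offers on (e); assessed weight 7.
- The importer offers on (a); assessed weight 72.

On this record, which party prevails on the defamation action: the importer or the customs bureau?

importer

— Issue I —
At Stage I.1 the importer must meet a preponderance (weight is at least 53): on (a) the weight is 72 less the opposing 17 gives net 55, ≥ 53, so (a) meets the standard.
  Stage I.1 carried; the burden remains with the importer.
At Stage I.2 the importer must meet a preponderance (weight is at least 53): on (b) the weight is 66 less the opposing 3 gives net 63, which does reach 53, so (b) meets the standard.
  The importer carries the last stage.
With every stage satisfied, the importer prevails on this issue.
— Issue II —
Stage II.1 — burden on importer; standard: a more-likely-than-not showing (weight is at least 52).
    (c): 57 ≥ 52 [met]
    (d): 71 − 19 = 52 ≥ 52 [met]
  The importer carries Stage II.1; the customs bureau now bears the burden.
Stage II.2 — burden on customs bureau; standard: a more-likely-than-not showing (weight is at least 52).
    (e): 53 − 7 = 46 < 52 [not met]
  Stage II.2 not carried; the customs bureau fails its burden.
The importer prevails on this issue.
Per-issue: Issue I → importer; Issue II → importer. The importer must prevail on every issue; overall, the importer prevails.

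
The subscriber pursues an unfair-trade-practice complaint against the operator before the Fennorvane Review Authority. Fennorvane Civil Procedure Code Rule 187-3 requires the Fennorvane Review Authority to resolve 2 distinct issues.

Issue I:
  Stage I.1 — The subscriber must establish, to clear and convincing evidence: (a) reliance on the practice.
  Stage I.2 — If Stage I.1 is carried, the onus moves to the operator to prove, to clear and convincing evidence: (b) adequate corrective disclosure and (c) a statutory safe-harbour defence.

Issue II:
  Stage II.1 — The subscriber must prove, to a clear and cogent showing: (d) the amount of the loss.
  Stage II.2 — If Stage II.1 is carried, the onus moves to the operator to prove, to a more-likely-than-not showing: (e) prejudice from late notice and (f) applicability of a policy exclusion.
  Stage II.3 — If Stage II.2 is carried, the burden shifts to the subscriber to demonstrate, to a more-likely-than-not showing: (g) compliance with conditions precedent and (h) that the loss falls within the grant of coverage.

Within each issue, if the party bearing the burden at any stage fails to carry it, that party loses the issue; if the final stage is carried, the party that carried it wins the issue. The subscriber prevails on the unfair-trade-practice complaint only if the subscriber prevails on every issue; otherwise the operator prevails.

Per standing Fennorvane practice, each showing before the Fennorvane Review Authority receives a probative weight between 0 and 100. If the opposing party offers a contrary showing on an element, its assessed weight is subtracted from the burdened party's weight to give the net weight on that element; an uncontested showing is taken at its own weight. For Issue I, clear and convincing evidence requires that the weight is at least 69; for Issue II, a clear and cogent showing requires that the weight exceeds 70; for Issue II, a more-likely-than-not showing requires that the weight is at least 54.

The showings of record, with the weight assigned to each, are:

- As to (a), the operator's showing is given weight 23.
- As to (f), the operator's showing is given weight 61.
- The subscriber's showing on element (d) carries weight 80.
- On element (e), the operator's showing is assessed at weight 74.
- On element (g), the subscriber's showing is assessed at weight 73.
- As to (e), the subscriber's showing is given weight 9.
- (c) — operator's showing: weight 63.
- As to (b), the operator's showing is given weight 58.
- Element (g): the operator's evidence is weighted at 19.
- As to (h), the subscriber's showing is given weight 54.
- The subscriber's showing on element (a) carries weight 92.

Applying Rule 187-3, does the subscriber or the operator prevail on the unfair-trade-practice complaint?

— Issue I —
Stage I.1 — burden on subscriber; standard: clear and convincing evidence (weight is at least 69).
    (a): 92 − 23 = 69 ≥ 69 [met]
  The subscriber carries Stage I.1; the operator now bears the burden.
Stage I.2 — burden on operator; standard: clear and convincing evidence (weight is at least 69).
    (b): 58 < 69 [not met]
    (c): 63 < 69 [not met]
  Stage I.2 not carried; the operator fails its burden.
So the subscriber prevails on this issue.
— Issue II —
Stage II.1 — burden on subscriber; standard: a clear and cogent showing (weight exceeds 70).
    (d): 80 > 70 [met]
  Stage II.1 is satisfied; the onus moves to the operator.
Stage II.2 — burden on operator; standard: a more-likely-than-not showing (weight is at least 54).
    (e): 74 − 9 = 65 ≥ 54 [met]
    (f): 61 ≥ 54 [met]
  The operator carries Stage II.2; the subscriber now bears the burden.
Stage II.3 — burden on subscriber; standard: a more-likely-than-not showing (weight is at least 54).
    (g): 73 − 19 = 54 ≥ 54 [met]
    (h): 54 ≥ 54 [met]
  Stage II.3 carried; the final stage is satisfied.
Every stage carried; the subscriber prevails on this issue.
Per-issue: Issue I → subscriber; Issue II → subscriber. The subscriber must prevail on every issue; overall, the subscriber prevails.

subscriber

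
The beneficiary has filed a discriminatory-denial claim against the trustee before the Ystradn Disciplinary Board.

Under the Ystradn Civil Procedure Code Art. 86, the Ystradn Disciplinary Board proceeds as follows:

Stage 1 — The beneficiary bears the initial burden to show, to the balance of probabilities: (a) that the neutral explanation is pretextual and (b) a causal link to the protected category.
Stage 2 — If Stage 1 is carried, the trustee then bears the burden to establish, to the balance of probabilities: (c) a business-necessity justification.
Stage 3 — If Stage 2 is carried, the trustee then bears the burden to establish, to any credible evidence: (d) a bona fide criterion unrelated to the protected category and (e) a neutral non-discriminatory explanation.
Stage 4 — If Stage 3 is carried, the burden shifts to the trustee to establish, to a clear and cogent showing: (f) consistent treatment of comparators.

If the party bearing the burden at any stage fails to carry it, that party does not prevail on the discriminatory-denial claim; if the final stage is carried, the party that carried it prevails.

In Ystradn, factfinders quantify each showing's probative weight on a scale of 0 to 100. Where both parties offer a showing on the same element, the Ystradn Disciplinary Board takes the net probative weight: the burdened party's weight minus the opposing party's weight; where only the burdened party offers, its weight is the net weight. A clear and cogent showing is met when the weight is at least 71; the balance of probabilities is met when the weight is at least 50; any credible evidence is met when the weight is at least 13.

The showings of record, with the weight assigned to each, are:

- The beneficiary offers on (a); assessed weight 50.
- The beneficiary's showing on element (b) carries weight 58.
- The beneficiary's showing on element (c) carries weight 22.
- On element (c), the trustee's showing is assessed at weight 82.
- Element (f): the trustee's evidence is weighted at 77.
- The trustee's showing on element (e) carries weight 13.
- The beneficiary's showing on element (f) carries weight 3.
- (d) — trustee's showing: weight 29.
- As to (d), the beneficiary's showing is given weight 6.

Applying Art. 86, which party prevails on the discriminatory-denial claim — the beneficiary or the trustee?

Stage 1 — burden on beneficiary; standard: the balance of probabilities (weight is at least 50).
    (a): 50 ≥ 50 [met]
    (b): 58 ≥ 50 [met]
  Stage 1 is satisfied; the onus moves to the trustee.
Stage 2 — burden on trustee; standard: the balance of probabilities (weight is at least 50).
    (c): 82 − 22 = 60 ≥ 50 [met]
  Stage 2 is satisfied; the trustee continues to bear the burden.
Stage 3 — burden on trustee; standard: any credible evidence (weight is at least 13).
    (d): 29 − 6 = 23 ≥ 13 [met]
    (e): 13 ≥ 13 [met]
  Stage 3 carried; the burden remains with the trustee.
Stage 4 — burden on trustee; standard: a clear and cogent showing (weight is at least 71).
    (f): 77 − 3 = 74 ≥ 71 [met]
  Stage 4 carried; the final stage is satisfied.
With every stage satisfied, the trustee prevails.

trustee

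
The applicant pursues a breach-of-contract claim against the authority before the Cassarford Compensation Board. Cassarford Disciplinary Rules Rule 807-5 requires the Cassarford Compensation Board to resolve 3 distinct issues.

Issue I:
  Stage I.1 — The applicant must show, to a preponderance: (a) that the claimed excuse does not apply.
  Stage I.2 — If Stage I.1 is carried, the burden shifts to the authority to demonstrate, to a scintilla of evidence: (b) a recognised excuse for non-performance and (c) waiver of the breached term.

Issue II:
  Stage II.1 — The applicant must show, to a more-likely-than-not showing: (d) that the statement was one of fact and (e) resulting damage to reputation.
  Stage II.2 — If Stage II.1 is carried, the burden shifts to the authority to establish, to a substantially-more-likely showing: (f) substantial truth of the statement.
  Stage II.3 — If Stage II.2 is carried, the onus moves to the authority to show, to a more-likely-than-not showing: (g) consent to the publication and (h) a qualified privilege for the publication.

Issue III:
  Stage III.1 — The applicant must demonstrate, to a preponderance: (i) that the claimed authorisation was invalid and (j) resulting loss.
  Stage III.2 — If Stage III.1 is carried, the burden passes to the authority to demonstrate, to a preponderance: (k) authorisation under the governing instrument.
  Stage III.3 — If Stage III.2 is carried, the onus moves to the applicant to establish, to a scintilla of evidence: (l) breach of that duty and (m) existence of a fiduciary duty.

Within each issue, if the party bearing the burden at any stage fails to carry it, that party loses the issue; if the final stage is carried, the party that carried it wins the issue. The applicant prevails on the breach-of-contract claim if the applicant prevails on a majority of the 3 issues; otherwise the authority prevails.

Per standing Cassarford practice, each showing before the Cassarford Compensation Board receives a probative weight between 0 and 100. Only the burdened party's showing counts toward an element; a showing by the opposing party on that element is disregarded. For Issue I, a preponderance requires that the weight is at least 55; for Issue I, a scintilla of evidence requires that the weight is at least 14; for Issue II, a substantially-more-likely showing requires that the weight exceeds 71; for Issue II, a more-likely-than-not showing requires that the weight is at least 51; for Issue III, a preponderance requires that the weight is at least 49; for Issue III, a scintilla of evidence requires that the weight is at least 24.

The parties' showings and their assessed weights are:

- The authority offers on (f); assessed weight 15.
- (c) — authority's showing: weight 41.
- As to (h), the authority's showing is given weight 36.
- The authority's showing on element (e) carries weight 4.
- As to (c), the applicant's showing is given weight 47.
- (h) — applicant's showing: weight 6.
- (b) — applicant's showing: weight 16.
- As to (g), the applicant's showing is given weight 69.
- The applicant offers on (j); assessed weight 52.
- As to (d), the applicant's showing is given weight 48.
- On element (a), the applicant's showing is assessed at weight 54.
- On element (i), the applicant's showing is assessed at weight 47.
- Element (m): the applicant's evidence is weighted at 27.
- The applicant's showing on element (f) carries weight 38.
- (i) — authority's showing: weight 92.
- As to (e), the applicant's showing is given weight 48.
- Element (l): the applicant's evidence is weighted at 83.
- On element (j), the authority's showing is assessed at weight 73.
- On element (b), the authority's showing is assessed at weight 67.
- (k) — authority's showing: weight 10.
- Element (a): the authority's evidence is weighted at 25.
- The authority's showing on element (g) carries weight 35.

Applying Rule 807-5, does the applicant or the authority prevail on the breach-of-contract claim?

authority

— Issue I —
Stage I.1 (applicant, a preponderance, weight is at least 55): (a) 54 (authority's 25 disregarded) < 55 — fails.
  Not every element is met, so the applicant fails to carry Stage I.1.
The authority prevails on this issue.
— Issue II —
At Stage II.1 the applicant must meet a more-likely-than-not showing (weight is at least 51): on (d) the weight is 48, which does not reach 51, so (d) does not meet the standard; on (e) the weight is 48 (the authority's 4 is given no effect), < 51, so (e) does not meet the standard.
  Stage II.1 not carried; the applicant fails its burden.
The authority prevails on this issue.
— Issue III —
Stage III.1 — burden on applicant; standard: a preponderance (weight is at least 49).
    (i): 47 (authority's 92 disregarded) < 49 [not met]
    (j): 52 (authority's 73 disregarded) ≥ 49 [met]
  Not every element is met, so the applicant fails to carry Stage III.1.
The authority prevails on this issue.
Per-issue: Issue I → authority; Issue II → authority; Issue III → authority. The applicant must prevail on a majority of issues; overall, the authority prevails.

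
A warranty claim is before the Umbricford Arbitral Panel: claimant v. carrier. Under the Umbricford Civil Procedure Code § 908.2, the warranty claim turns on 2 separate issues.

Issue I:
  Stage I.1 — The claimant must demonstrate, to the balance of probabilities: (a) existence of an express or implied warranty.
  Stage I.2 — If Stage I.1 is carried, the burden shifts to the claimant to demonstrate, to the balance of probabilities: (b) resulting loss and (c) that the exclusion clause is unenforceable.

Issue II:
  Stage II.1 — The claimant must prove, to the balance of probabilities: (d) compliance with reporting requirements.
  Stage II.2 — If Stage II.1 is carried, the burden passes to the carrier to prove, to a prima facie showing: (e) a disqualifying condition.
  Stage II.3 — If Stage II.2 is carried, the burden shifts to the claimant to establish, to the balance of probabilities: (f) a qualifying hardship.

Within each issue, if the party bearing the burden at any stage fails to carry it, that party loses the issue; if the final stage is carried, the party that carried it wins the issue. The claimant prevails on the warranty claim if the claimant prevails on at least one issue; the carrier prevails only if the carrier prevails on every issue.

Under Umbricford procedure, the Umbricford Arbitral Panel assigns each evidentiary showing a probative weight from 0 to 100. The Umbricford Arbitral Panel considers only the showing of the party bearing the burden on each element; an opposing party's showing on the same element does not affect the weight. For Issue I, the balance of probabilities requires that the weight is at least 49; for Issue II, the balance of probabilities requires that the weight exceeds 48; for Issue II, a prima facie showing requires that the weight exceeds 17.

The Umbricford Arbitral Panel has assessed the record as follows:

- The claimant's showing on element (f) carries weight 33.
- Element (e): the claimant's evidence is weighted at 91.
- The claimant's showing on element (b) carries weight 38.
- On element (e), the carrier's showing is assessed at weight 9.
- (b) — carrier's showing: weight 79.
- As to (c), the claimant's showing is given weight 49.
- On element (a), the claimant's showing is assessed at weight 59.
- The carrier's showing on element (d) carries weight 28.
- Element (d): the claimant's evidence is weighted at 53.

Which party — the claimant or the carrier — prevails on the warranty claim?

— Issue I —
At Stage I.1 the claimant must meet the balance of probabilities (weight is at least 49): on (a) the weight is 59, ≥ 49, so (a) meets the standard.
  All elements met. The claimant retains the burden for Stage I.2.
At Stage I.2 the claimant must meet the balance of probabilities (weight is at least 49): on (b) the weight is 38 (the carrier's 79 is given no effect), which does not reach 49, so (b) does not meet the standard; on (c) the weight is 49, which does reach 49, so (c) meets the standard.
  The claimant does not carry Stage I.2.
The analysis ends at Stage I.2; the carrier prevails on this issue.
— Issue II —
At Stage II.1 the claimant must meet the balance of probabilities (weight exceeds 48): on (d) the weight is 53 (the carrier's 28 is given no effect), > 48, so (d) meets the standard.
  All elements met. The burden passes to the carrier.
At Stage II.2 the carrier must meet a prima facie showing (weight exceeds 17): on (e) the weight is 9 (the claimant's 91 is given no effect), which does not exceed 17, so (e) does not meet the standard.
  Not every element is met, so the carrier fails to carry Stage II.2.
The analysis ends at Stage II.2; the claimant prevails on this issue.
Per-issue: Issue I → carrier; Issue II → claimant. The claimant must prevail on at least one issue; overall, the claimant prevails.

claimant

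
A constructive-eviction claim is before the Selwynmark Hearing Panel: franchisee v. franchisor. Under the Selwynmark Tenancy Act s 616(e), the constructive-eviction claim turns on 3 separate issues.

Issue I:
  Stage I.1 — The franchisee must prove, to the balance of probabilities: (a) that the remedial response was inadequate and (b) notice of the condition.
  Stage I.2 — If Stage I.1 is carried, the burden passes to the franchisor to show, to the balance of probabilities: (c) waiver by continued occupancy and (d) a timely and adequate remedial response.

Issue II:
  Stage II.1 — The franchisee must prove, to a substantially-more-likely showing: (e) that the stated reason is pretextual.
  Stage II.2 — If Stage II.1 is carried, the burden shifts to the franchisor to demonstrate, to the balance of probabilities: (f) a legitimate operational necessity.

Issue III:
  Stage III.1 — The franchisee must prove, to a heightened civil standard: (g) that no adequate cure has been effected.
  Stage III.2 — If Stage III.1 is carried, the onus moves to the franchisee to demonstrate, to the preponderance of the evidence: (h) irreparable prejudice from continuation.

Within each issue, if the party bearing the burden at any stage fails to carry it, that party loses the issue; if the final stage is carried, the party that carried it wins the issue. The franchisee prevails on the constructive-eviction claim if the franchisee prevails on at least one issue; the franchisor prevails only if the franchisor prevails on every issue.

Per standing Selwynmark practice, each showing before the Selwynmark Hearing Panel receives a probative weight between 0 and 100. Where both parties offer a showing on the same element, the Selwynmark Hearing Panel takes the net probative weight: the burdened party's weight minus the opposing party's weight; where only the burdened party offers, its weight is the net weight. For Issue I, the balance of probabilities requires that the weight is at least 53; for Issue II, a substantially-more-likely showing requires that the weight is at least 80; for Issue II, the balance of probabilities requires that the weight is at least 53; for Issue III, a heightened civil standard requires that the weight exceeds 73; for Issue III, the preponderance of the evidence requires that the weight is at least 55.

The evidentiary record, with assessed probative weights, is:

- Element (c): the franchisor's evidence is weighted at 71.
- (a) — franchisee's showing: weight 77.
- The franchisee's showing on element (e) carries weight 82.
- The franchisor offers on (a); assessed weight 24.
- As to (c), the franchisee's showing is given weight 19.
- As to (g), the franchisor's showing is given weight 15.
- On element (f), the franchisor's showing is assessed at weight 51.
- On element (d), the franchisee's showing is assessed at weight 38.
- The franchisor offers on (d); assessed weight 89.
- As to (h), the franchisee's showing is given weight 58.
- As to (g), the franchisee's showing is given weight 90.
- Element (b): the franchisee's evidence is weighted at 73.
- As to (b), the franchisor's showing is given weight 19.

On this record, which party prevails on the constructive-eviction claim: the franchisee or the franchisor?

franchisee

— Issue I —
At Stage I.1 the franchisee must meet the balance of probabilities (weight is at least 53): on (a) the weight is 77 less the opposing 24 gives net 53, which does reach 53, so (a) meets the standard; on (b) the weight is 73 less the opposing 19 gives net 54, ≥ 53, so (b) meets the standard.
  All elements met. The burden passes to the franchisor.
At Stage I.2 the franchisor must meet the balance of probabilities (weight is at least 53): on (c) the weight is 71 less the opposing 19 gives net 52, < 53, so (c) does not meet the standard; on (d) the weight is 89 less the opposing 38 gives net 51, < 53, so (d) does not meet the standard.
  Stage I.2 not carried; the franchisor fails its burden.
So the franchisee prevails on this issue.
— Issue II —
Stage II.1 (franchisee, a substantially-more-likely showing, weight is at least 80): (e) 82 ≥ 80 — meets.
  Stage II.1 is satisfied; the onus moves to the franchisor.
Stage II.2 (franchisor, the balance of probabilities, weight is at least 53): (f) 51 < 53 — fails.
  Not every element is met, so the franchisor fails to carry Stage II.2.
So the franchisee prevails on this issue.
— Issue III —
At Stage III.1 the franchisee must meet a heightened civil standard (weight exceeds 73): on (g) the weight is 90 less the opposing 15 gives net 75, > 73, so (g) meets the standard.
  Stage III.1 carried; the burden remains with the franchisee.
At Stage III.2 the franchisee must meet the preponderance of the evidence (weight is at least 55): on (h) the weight is 58, which does reach 55, so (h) meets the standard.
  Stage III.2 carried; the final stage is satisfied.
All stages carried — the franchisee prevails on this issue.
Per-issue: Issue I → franchisee; Issue II → franchisee; Issue III → franchisee. The franchisee must prevail on at least one issue; overall, the franchisee prevails.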